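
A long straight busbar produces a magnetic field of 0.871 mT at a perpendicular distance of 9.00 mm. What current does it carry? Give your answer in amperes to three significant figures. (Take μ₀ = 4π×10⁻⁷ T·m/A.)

I ≈ 39.2 A

For a long straight wire B = μ₀I/(2πd), so I = 2πdB/μ₀.
I = 2π × 0.009 × 8.71×10⁻⁴ / (4π×10⁻⁷) = 39.2 A.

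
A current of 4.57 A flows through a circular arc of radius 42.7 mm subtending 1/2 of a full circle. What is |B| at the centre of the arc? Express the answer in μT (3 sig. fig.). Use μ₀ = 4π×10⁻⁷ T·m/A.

B ≈ 33.6 μT

The Biot–Savart field of a circular arc at its centre is B = μ₀Iφ/(4πR), with φ = 3.142 rad.
B = (4π×10⁻⁷ × 4.57 × 3.142) / (4π × 0.0427) = 3.36×10⁻⁵ T.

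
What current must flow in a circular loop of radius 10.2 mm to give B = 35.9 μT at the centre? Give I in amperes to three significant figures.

I ≈ 0.583 A

At the centre of a circular loop B = μ₀I/(2R), so I = 2RB/μ₀.
With R = 0.0102 m, I = 2 × 0.0102 × 3.59×10⁻⁵ / (4π×10⁻⁷) = 0.583 A.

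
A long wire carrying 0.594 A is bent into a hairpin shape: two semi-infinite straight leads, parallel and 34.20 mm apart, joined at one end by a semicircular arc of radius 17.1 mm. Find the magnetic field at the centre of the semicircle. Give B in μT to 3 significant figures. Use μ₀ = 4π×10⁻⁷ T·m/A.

The semicircular arc contributes B_arc = μ₀I·π/(4πR) = μ₀I/(4R) = 1.09×10⁻⁵ T.
Each semi-infinite lead is at perpendicular distance R = 0.0171 m from the centre, with the perpendicular foot at its near end, so it contributes μ₀I/(4πR); both point the same way, together 6.95×10⁻⁶ T.
Arc and leads all point the same direction: B = 1.09×10⁻⁵ + 6.95×10⁻⁶ = 1.79×10⁻⁵ T.

B ≈ 17.9 μT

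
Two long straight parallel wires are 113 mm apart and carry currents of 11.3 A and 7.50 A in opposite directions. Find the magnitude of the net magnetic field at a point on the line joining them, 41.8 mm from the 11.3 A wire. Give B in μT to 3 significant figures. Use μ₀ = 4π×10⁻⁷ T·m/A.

Each long wire gives B = μ₀I/(2πd). Distances are d₁ = 0.0418 m and d₂ = 0.0712 m.
B₁ = 5.41×10⁻⁵ T, B₂ = 2.11×10⁻⁵ T.
Between antiparallel currents both contributions point the same way, so they add. B = B₁ + B₂ = 5.41×10⁻⁵ + 2.11×10⁻⁵ = 7.51×10⁻⁵ T.

B ≈ 75.1 μT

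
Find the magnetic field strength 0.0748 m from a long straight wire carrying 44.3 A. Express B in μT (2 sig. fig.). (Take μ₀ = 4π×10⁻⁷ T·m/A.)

For an infinitely long straight wire, B = μ₀I/(2πd).
B = (4π×10⁻⁷ × 44.3) / (2π × 0.0748) = 1.18×10⁻⁴ T.

B ≈ 120 μT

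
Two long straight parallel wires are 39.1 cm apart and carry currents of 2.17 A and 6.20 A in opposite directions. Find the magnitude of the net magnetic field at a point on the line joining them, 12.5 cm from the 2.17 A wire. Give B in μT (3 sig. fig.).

B ≈ 8.13 μT

Each long wire gives B = μ₀I/(2πd). Distances are d₁ = 0.125 m and d₂ = 0.266 m.
B₁ = 3.47×10⁻⁶ T, B₂ = 4.66×10⁻⁶ T.
Between antiparallel currents both contributions point the same way, so they add. B = B₁ + B₂ = 3.47×10⁻⁶ + 4.66×10⁻⁶ = 8.13×10⁻⁶ T.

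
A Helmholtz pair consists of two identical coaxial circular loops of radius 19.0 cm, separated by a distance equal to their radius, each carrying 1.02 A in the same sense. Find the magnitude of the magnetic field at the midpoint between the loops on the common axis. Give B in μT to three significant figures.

B ≈ 4.83 μT

Each loop contributes B = μ₀IR²/[2(R²+z²)^(3/2)] on the axis, with z measured from that loop.
Loop 1 (z = 0.095 m): B₁ = 2.41×10⁻⁶ T. Loop 2 (z = 0.095 m): B₂ = 2.41×10⁻⁶ T.
The fields add: B = B₁ + B₂ = 4.83×10⁻⁶ T.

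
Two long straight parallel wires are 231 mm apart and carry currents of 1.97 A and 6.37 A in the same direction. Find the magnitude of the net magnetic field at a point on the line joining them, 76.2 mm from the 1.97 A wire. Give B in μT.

B ≈ 3.06 μT

Each long wire gives B = μ₀I/(2πd). Distances are d₁ = 0.0762 m and d₂ = 0.1548 m.
B₁ = 5.17×10⁻⁶ T, B₂ = 8.23×10⁻⁶ T.
Between parallel currents the two contributions point in opposite directions, so they subtract. B = |B₁ − B₂| = |5.17×10⁻⁶ − 8.23×10⁻⁶| = 3.06×10⁻⁶ T.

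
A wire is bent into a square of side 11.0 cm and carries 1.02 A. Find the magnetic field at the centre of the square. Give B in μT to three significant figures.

B ≈ 10.5 μT

Each side is a finite straight segment at perpendicular distance d = a/(2 tan(π/4)) = 0.055 m from the centre, with end-angles ±π/4.
One side contributes B₁ = (μ₀I/4πd)·2 sin(π/4) = 2.62×10⁻⁶ T.
All 4 sides add in the same direction: B = 4 × 2.62×10⁻⁶ = 1.05×10⁻⁵ T.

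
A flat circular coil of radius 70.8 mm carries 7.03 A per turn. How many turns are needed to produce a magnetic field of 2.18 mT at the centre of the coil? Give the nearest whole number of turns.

N = 35

For an N-turn coil, B = Nμ₀I/(2R). A single turn gives B₁ = 6.24×10⁻⁵ T with R = 0.0708 m.
N = B/B₁ = 2.18×10⁻³ / 6.24×10⁻⁵ = 34.94.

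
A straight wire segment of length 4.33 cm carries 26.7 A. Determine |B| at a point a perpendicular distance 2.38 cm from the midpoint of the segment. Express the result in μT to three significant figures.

For a finite straight segment, B = (μ₀I/4πd)(sinθ₁ + sinθ₂), where θ₁, θ₂ are the angles from the perpendicular to each end.
The perpendicular from the point meets the wire at its midpoint, so each end is L/2 = 0.02165 m away along the wire.
sinθ₁ = 0.02165/√(0.02165²+0.0238²) = 0.6729; sinθ₂ = 0.02165/√(0.02165²+0.0238²) = 0.6729.
B = (4π×10⁻⁷ × 26.7) / (4π × 0.0238) × (0.6729 + 0.6729) = 1.51×10⁻⁴ T.

B ≈ 151 μT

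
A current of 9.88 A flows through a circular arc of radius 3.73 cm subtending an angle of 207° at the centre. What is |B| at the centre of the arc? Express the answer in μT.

The Biot–Savart field of a circular arc at its centre is B = μ₀Iφ/(4πR), with φ = 3.613 rad.
B = (4π×10⁻⁷ × 9.88 × 3.613) / (4π × 0.0373) = 9.57×10⁻⁵ T.

B ≈ 95.7 μT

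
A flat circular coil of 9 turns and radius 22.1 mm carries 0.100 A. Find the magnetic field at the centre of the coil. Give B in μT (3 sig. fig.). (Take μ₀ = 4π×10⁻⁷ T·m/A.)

For an N-turn flat coil, B = Nμ₀I/(2R) with R = 0.0221 m.
B = 9 × 2.84×10⁻⁶ T = 2.56×10⁻⁵ T.

B ≈ 25.6 μT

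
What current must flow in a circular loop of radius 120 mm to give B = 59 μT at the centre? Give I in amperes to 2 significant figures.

I ≈ 11 A

At the centre of a circular loop B = μ₀I/(2R), so I = 2RB/μ₀.
With R = 0.12 m, I = 2 × 0.12 × 5.90×10⁻⁵ / (4π×10⁻⁷) = 11.3 A.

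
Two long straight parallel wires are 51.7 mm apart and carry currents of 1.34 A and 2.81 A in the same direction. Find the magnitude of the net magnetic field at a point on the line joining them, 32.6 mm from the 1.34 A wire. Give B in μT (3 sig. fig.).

Each long wire gives B = μ₀I/(2πd). Distances are d₁ = 0.0326 m and d₂ = 0.0191 m.
B₁ = 8.22×10⁻⁶ T, B₂ = 2.94×10⁻⁵ T.
Between parallel currents the two contributions point in opposite directions, so they subtract. B = |B₁ − B₂| = |8.22×10⁻⁶ − 2.94×10⁻⁵| = 2.12×10⁻⁵ T.

B ≈ 21.2 μT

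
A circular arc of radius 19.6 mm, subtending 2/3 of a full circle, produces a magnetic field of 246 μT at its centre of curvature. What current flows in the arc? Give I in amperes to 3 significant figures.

For a circular arc, B = μ₀Iφ/(4πR) with φ in radians; here φ = 4.189 rad.
So I = 4πRB/(μ₀φ) = 4π × 0.0196 × 2.46×10⁻⁴ / (4π×10⁻⁷ × 4.189) = 11.5 A.

I ≈ 11.5 A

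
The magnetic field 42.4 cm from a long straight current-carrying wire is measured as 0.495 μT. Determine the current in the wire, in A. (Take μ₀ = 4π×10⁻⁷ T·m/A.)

I ≈ 1.05 A

For a long straight wire B = μ₀I/(2πd), so I = 2πdB/μ₀.
I = 2π × 0.424 × 4.95×10⁻⁷ / (4π×10⁻⁷) = 1.05 A.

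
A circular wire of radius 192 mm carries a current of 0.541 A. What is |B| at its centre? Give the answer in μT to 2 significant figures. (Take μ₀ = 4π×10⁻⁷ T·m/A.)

B ≈ 1.8 μT

At the centre of a circular loop the Biot–Savart law gives B = μ₀I/(2R).
B = (4π×10⁻⁷ × 0.541) / (2 × 0.192) = 1.77×10⁻⁶ T.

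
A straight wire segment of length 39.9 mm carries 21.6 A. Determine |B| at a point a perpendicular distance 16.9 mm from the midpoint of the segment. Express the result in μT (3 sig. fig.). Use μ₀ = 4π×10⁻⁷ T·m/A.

For a finite straight segment, B = (μ₀I/4πd)(sinθ₁ + sinθ₂), where θ₁, θ₂ are the angles from the perpendicular to each end.
The perpendicular from the point meets the wire at its midpoint, so each end is L/2 = 0.01995 m away along the wire.
sinθ₁ = 0.01995/√(0.01995²+0.0169²) = 0.7630; sinθ₂ = 0.01995/√(0.01995²+0.0169²) = 0.7630.
B = (4π×10⁻⁷ × 21.6) / (4π × 0.0169) × (0.7630 + 0.7630) = 1.95×10⁻⁴ T.

B ≈ 195 μT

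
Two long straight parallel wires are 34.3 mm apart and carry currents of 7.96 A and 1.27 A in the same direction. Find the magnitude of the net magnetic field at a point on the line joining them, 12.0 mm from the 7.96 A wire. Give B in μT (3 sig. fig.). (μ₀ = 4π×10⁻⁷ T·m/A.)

B ≈ 121 μT

Each long wire gives B = μ₀I/(2πd). Distances are d₁ = 0.012 m and d₂ = 0.0223 m.
B₁ = 1.33×10⁻⁴ T, B₂ = 1.14×10⁻⁵ T.
Between parallel currents the two contributions point in opposite directions, so they subtract. B = |B₁ − B₂| = |1.33×10⁻⁴ − 1.14×10⁻⁵| = 1.21×10⁻⁴ T.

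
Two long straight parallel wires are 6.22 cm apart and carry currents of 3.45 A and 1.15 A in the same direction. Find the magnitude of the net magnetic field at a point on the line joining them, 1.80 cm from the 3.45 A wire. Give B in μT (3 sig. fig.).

B ≈ 33.1 μT

Each long wire gives B = μ₀I/(2πd). Distances are d₁ = 0.018 m and d₂ = 0.0442 m.
B₁ = 3.83×10⁻⁵ T, B₂ = 5.20×10⁻⁶ T.
Between parallel currents the two contributions point in opposite directions, so they subtract. B = |B₁ − B₂| = |3.83×10⁻⁵ − 5.20×10⁻⁶| = 3.31×10⁻⁵ T.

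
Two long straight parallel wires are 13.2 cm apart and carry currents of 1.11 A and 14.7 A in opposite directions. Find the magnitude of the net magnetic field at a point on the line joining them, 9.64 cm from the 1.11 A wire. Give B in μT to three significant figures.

Each long wire gives B = μ₀I/(2πd). Distances are d₁ = 0.0964 m and d₂ = 0.0356 m.
B₁ = 2.30×10⁻⁶ T, B₂ = 8.26×10⁻⁵ T.
Between antiparallel currents both contributions point the same way, so they add. B = B₁ + B₂ = 2.30×10⁻⁶ + 8.26×10⁻⁵ = 8.49×10⁻⁵ T.

B ≈ 84.9 μT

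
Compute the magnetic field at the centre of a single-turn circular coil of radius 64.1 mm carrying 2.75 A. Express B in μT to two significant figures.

At the centre of a circular loop the Biot–Savart law gives B = μ₀I/(2R).
B = (4π×10⁻⁷ × 2.75) / (2 × 0.0641) = 2.70×10⁻⁵ T.

B ≈ 27 μT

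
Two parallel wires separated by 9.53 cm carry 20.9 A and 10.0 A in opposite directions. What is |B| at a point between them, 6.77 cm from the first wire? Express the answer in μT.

B ≈ 134 μT

Each long wire gives B = μ₀I/(2πd). Distances are d₁ = 0.0677 m and d₂ = 0.0276 m.
B₁ = 6.17×10⁻⁵ T, B₂ = 7.25×10⁻⁵ T.
Between antiparallel currents both contributions point the same way, so they add. B = B₁ + B₂ = 6.17×10⁻⁵ + 7.25×10⁻⁵ = 1.34×10⁻⁴ T.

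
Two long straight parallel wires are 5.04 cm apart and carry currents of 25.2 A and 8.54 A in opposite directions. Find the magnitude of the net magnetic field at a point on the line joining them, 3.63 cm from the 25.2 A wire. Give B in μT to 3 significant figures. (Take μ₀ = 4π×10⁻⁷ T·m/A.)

B ≈ 260 μT

Each long wire gives B = μ₀I/(2πd). Distances are d₁ = 0.0363 m and d₂ = 0.0141 m.
B₁ = 1.39×10⁻⁴ T, B₂ = 1.21×10⁻⁴ T.
Between antiparallel currents both contributions point the same way, so they add. B = B₁ + B₂ = 1.39×10⁻⁴ + 1.21×10⁻⁴ = 2.60×10⁻⁴ T.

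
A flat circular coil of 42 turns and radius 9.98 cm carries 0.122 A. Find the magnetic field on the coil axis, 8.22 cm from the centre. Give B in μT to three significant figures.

For an N-turn flat coil, B = Nμ₀IR²/[2(R²+z²)^(3/2)] with R = 0.0998 m, z = 0.0822 m.
B = 42 × 3.53×10⁻⁷ T = 1.48×10⁻⁵ T.

B ≈ 14.8 μT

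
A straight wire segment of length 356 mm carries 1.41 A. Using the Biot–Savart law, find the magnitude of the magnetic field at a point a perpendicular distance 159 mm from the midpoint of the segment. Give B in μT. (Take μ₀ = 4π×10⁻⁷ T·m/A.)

For a finite straight segment, B = (μ₀I/4πd)(sinθ₁ + sinθ₂), where θ₁, θ₂ are the angles from the perpendicular to each end.
The perpendicular from the point meets the wire at its midpoint, so each end is L/2 = 0.178 m away along the wire.
sinθ₁ = 0.178/√(0.178²+0.159²) = 0.7458; sinθ₂ = 0.178/√(0.178²+0.159²) = 0.7458.
B = (4π×10⁻⁷ × 1.41) / (4π × 0.159) × (0.7458 + 0.7458) = 1.32×10⁻⁶ T.

B ≈ 1.32 μT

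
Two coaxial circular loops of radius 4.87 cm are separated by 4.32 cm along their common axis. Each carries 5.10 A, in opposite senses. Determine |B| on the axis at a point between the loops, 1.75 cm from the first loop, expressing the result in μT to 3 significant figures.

Each loop contributes B = μ₀IR²/[2(R²+z²)^(3/2)] on the axis, with z measured from that loop.
Loop 1 (z = 0.0175 m): B₁ = 5.48×10⁻⁵ T. Loop 2 (z = 0.0257 m): B₂ = 4.55×10⁻⁵ T.
The fields oppose: B = |B₁ − B₂| = 9.32×10⁻⁶ T.

B ≈ 9.32 μT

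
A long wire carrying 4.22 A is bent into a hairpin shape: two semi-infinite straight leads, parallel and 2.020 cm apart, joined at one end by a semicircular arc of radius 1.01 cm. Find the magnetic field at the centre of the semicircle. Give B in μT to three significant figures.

The semicircular arc contributes B_arc = μ₀I·π/(4πR) = μ₀I/(4R) = 1.31×10⁻⁴ T.
Each semi-infinite lead is at perpendicular distance R = 0.0101 m from the centre, with the perpendicular foot at its near end, so it contributes μ₀I/(4πR); both point the same way, together 8.36×10⁻⁵ T.
Arc and leads all point the same direction: B = 1.31×10⁻⁴ + 8.36×10⁻⁵ = 2.15×10⁻⁴ T.

B ≈ 215 μT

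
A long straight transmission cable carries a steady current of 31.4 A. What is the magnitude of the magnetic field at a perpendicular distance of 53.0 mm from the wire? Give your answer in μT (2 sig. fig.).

B ≈ 120 μT

For an infinitely long straight wire, B = μ₀I/(2πd).
B = (4π×10⁻⁷ × 31.4) / (2π × 0.053) = 1.18×10⁻⁴ T.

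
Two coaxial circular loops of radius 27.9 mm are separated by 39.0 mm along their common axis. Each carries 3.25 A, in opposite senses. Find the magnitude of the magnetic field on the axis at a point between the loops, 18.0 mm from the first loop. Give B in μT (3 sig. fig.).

Each loop contributes B = μ₀IR²/[2(R²+z²)^(3/2)] on the axis, with z measured from that loop.
Loop 1 (z = 0.018 m): B₁ = 4.34×10⁻⁵ T. Loop 2 (z = 0.021 m): B₂ = 3.73×10⁻⁵ T.
The fields oppose: B = |B₁ − B₂| = 6.10×10⁻⁶ T.

B ≈ 6.10 μT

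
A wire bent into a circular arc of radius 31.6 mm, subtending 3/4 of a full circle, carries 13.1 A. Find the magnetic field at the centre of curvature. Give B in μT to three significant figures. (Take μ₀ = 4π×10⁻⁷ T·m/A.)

B ≈ 195 μT

The Biot–Savart field of a circular arc at its centre is B = μ₀Iφ/(4πR), with φ = 4.712 rad.
B = (4π×10⁻⁷ × 13.1 × 4.712) / (4π × 0.0316) = 1.95×10⁻⁴ T.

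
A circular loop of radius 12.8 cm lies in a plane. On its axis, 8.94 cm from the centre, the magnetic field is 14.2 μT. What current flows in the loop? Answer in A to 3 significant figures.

I ≈ 5.25 A

On the axis of a loop, B = μ₀IR²/[2(R²+z²)^(3/2)], so I = 2B(R²+z²)^(3/2)/(μ₀R²).
R² + z² = 0.01638 + 0.007992 = 0.02438 m²; raised to 3/2 gives 3.81×10⁻³ m³.
I = 2 × 1.42×10⁻⁵ × 3.81×10⁻³ / (1.26×10⁻⁶ × 0.01638) = 5.25 A.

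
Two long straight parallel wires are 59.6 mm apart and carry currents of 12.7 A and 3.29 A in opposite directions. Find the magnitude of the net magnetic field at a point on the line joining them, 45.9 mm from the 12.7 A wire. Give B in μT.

B ≈ 103 μT

Each long wire gives B = μ₀I/(2πd). Distances are d₁ = 0.0459 m and d₂ = 0.0137 m.
B₁ = 5.53×10⁻⁵ T, B₂ = 4.80×10⁻⁵ T.
Between antiparallel currents both contributions point the same way, so they add. B = B₁ + B₂ = 5.53×10⁻⁵ + 4.80×10⁻⁵ = 1.03×10⁻⁴ T.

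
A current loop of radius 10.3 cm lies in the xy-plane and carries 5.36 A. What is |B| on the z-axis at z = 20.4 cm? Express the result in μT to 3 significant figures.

On the axis of a circular loop, B = μ₀IR² / [2(R²+z²)^(3/2)].
R² + z² = (0.103)² + (0.204)² = 0.05222 m², and (R²+z²)^(3/2) = 1.19×10⁻² m³.
B = (4π×10⁻⁷ × 5.36 × 0.01061) / (2 × 1.19×10⁻²) = 2.99×10⁻⁶ T.

B ≈ 2.99 μT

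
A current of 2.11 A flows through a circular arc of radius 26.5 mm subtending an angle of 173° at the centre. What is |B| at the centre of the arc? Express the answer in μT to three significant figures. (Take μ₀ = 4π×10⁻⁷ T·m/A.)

The Biot–Savart field of a circular arc at its centre is B = μ₀Iφ/(4πR), with φ = 3.019 rad.
B = (4π×10⁻⁷ × 2.11 × 3.019) / (4π × 0.0265) = 2.40×10⁻⁵ T.

B ≈ 24.0 μT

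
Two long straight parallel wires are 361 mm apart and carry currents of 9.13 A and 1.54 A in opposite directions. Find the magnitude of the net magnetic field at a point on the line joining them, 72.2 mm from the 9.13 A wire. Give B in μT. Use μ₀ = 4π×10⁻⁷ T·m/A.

B ≈ 26.4 μT

Each long wire gives B = μ₀I/(2πd). Distances are d₁ = 0.0722 m and d₂ = 0.2888 m.
B₁ = 2.53×10⁻⁵ T, B₂ = 1.07×10⁻⁶ T.
Between antiparallel currents both contributions point the same way, so they add. B = B₁ + B₂ = 2.53×10⁻⁵ + 1.07×10⁻⁶ = 2.64×10⁻⁵ T.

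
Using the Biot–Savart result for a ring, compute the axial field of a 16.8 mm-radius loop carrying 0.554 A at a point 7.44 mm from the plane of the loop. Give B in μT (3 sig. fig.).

On the axis of a circular loop, B = μ₀IR² / [2(R²+z²)^(3/2)].
R² + z² = (0.0168)² + (0.00744)² = 0.0003376 m², and (R²+z²)^(3/2) = 6.20×10⁻⁶ m³.
B = (4π×10⁻⁷ × 0.554 × 0.0002822) / (2 × 6.20×10⁻⁶) = 1.58×10⁻⁵ T.

B ≈ 15.8 μT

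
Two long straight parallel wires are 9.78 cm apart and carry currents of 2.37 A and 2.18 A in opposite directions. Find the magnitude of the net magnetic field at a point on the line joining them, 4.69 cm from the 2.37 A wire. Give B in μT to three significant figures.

B ≈ 18.7 μT

Each long wire gives B = μ₀I/(2πd). Distances are d₁ = 0.0469 m and d₂ = 0.0509 m.
B₁ = 1.01×10⁻⁵ T, B₂ = 8.57×10⁻⁶ T.
Between antiparallel currents both contributions point the same way, so they add. B = B₁ + B₂ = 1.01×10⁻⁵ + 8.57×10⁻⁶ = 1.87×10⁻⁵ T.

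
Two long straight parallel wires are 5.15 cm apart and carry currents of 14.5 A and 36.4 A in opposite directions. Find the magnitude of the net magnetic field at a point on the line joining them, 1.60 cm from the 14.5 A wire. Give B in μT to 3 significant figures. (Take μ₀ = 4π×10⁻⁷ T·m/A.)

B ≈ 386 μT

Each long wire gives B = μ₀I/(2πd). Distances are d₁ = 0.016 m and d₂ = 0.0355 m.
B₁ = 1.81×10⁻⁴ T, B₂ = 2.05×10⁻⁴ T.
Between antiparallel currents both contributions point the same way, so they add. B = B₁ + B₂ = 1.81×10⁻⁴ + 2.05×10⁻⁴ = 3.86×10⁻⁴ T.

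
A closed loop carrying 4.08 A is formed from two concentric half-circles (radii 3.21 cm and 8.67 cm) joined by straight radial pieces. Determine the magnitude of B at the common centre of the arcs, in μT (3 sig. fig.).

B ≈ 25.1 μT

The radial connectors point toward the centre, so dl × r̂ = 0 and they contribute nothing.
Each semicircle gives μ₀I/(4R): inner arc 3.99×10⁻⁵ T, outer arc 1.48×10⁻⁵ T.
The two arcs carry current in opposite angular senses, so their fields oppose: B = |3.99×10⁻⁵ − 1.48×10⁻⁵| = 2.51×10⁻⁵ T.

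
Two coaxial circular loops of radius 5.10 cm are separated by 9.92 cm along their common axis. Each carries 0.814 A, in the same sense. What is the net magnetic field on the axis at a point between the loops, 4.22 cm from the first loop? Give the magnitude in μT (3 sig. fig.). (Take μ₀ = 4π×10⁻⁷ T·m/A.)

B ≈ 7.56 μT

Each loop contributes B = μ₀IR²/[2(R²+z²)^(3/2)] on the axis, with z measured from that loop.
Loop 1 (z = 0.0422 m): B₁ = 4.59×10⁻⁶ T. Loop 2 (z = 0.057 m): B₂ = 2.97×10⁻⁶ T.
The fields add: B = B₁ + B₂ = 7.56×10⁻⁶ T.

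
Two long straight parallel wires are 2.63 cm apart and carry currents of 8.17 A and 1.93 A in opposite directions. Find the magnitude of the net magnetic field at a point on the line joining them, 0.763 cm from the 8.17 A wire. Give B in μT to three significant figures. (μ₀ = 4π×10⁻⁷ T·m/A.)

Each long wire gives B = μ₀I/(2πd). Distances are d₁ = 0.00763 m and d₂ = 0.01867 m.
B₁ = 2.14×10⁻⁴ T, B₂ = 2.07×10⁻⁵ T.
Between antiparallel currents both contributions point the same way, so they add. B = B₁ + B₂ = 2.14×10⁻⁴ + 2.07×10⁻⁵ = 2.35×10⁻⁴ T.

B ≈ 235 μT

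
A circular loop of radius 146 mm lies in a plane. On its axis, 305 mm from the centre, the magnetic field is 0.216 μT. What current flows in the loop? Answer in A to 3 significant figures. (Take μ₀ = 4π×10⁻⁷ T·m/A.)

I ≈ 0.624 A

On the axis of a loop, B = μ₀IR²/[2(R²+z²)^(3/2)], so I = 2B(R²+z²)^(3/2)/(μ₀R²).
R² + z² = 0.02132 + 0.09302 = 0.1143 m²; raised to 3/2 gives 3.87×10⁻² m³.
I = 2 × 2.16×10⁻⁷ × 3.87×10⁻² / (1.26×10⁻⁶ × 0.02132) = 0.624 A.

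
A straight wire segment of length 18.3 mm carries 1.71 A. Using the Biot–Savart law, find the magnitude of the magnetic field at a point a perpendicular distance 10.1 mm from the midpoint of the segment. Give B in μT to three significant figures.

For a finite straight segment, B = (μ₀I/4πd)(sinθ₁ + sinθ₂), where θ₁, θ₂ are the angles from the perpendicular to each end.
The perpendicular from the point meets the wire at its midpoint, so each end is L/2 = 0.00915 m away along the wire.
sinθ₁ = 0.00915/√(0.00915²+0.0101²) = 0.6714; sinθ₂ = 0.00915/√(0.00915²+0.0101²) = 0.6714.
B = (4π×10⁻⁷ × 1.71) / (4π × 0.0101) × (0.6714 + 0.6714) = 2.27×10⁻⁵ T.

B ≈ 22.7 μT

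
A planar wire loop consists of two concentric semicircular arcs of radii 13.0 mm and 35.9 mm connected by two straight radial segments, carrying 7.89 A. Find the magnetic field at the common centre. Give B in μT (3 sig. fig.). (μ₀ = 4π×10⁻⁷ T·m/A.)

The radial connectors point toward the centre, so dl × r̂ = 0 and they contribute nothing.
Each semicircle gives μ₀I/(4R): inner arc 1.91×10⁻⁴ T, outer arc 6.90×10⁻⁵ T.
The two arcs carry current in opposite angular senses, so their fields oppose: B = |1.91×10⁻⁴ − 6.90×10⁻⁵| = 1.22×10⁻⁴ T.

B ≈ 122 μT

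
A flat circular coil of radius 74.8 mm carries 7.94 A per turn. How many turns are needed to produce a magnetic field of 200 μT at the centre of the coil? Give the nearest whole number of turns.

For an N-turn coil, B = Nμ₀I/(2R). A single turn gives B₁ = 6.67×10⁻⁵ T with R = 0.0748 m.
N = B/B₁ = 2.00×10⁻⁴ / 6.67×10⁻⁵ = 3.00.

N = 3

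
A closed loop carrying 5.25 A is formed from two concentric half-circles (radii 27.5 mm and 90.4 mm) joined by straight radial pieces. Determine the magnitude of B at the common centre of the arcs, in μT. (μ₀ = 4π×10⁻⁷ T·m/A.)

B ≈ 41.7 μT

The radial connectors point toward the centre, so dl × r̂ = 0 and they contribute nothing.
Each semicircle gives μ₀I/(4R): inner arc 6.00×10⁻⁵ T, outer arc 1.82×10⁻⁵ T.
The two arcs carry current in opposite angular senses, so their fields oppose: B = |6.00×10⁻⁵ − 1.82×10⁻⁵| = 4.17×10⁻⁵ T.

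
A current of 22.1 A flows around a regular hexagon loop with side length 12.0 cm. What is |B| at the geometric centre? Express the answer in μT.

Each side is a finite straight segment at perpendicular distance d = a/(2 tan(π/6)) = 0.1039 m from the centre, with end-angles ±π/6.
One side contributes B₁ = (μ₀I/4πd)·2 sin(π/6) = 2.13×10⁻⁵ T.
All 6 sides add in the same direction: B = 6 × 2.13×10⁻⁵ = 1.28×10⁻⁴ T.

B ≈ 128 μT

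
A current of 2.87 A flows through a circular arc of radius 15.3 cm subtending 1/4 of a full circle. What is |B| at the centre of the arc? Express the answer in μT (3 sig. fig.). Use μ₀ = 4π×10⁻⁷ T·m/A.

The Biot–Savart field of a circular arc at its centre is B = μ₀Iφ/(4πR), with φ = 1.571 rad.
B = (4π×10⁻⁷ × 2.87 × 1.571) / (4π × 0.153) = 2.95×10⁻⁶ T.

B ≈ 2.95 μT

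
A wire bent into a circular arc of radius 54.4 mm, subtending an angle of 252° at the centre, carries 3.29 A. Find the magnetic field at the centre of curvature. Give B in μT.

The Biot–Savart field of a circular arc at its centre is B = μ₀Iφ/(4πR), with φ = 4.398 rad.
B = (4π×10⁻⁷ × 3.29 × 4.398) / (4π × 0.0544) = 2.66×10⁻⁵ T.

B ≈ 26.6 μT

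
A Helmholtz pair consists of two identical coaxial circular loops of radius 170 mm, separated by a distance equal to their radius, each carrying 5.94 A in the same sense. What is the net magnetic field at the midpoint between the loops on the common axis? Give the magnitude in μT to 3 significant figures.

Each loop contributes B = μ₀IR²/[2(R²+z²)^(3/2)] on the axis, with z measured from that loop.
Loop 1 (z = 0.085 m): B₁ = 1.57×10⁻⁵ T. Loop 2 (z = 0.085 m): B₂ = 1.57×10⁻⁵ T.
The fields add: B = B₁ + B₂ = 3.14×10⁻⁵ T.

B ≈ 31.4 μT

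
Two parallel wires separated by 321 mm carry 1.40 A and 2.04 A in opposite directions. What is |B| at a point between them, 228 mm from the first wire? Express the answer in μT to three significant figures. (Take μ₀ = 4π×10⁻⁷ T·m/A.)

Each long wire gives B = μ₀I/(2πd). Distances are d₁ = 0.228 m and d₂ = 0.093 m.
B₁ = 1.23×10⁻⁶ T, B₂ = 4.39×10⁻⁶ T.
Between antiparallel currents both contributions point the same way, so they add. B = B₁ + B₂ = 1.23×10⁻⁶ + 4.39×10⁻⁶ = 5.62×10⁻⁶ T.

B ≈ 5.62 μT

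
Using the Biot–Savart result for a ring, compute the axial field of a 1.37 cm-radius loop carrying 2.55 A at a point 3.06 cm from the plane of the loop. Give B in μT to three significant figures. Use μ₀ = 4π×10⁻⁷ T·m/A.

B ≈ 7.98 μT

On the axis of a circular loop, B = μ₀IR² / [2(R²+z²)^(3/2)].
R² + z² = (0.0137)² + (0.0306)² = 0.001124 m², and (R²+z²)^(3/2) = 3.77×10⁻⁵ m³.
B = (4π×10⁻⁷ × 2.55 × 0.0001877) / (2 × 3.77×10⁻⁵) = 7.98×10⁻⁶ T.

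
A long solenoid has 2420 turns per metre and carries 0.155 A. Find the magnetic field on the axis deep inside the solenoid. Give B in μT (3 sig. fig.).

B ≈ 471 μT

Inside a long solenoid, B = μ₀nI with n = 2420 turns/m.
B = 4π×10⁻⁷ × 2420 × 0.155 = 4.71×10⁻⁴ T.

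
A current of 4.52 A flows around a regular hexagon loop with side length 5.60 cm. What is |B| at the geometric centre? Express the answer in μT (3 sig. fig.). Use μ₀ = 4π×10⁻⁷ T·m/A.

B ≈ 55.9 μT

Each side is a finite straight segment at perpendicular distance d = a/(2 tan(π/6)) = 0.0485 m from the centre, with end-angles ±π/6.
One side contributes B₁ = (μ₀I/4πd)·2 sin(π/6) = 9.32×10⁻⁶ T.
All 6 sides add in the same direction: B = 6 × 9.32×10⁻⁶ = 5.59×10⁻⁵ T.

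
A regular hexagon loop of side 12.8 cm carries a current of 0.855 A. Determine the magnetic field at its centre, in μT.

Each side is a finite straight segment at perpendicular distance d = a/(2 tan(π/6)) = 0.1109 m from the centre, with end-angles ±π/6.
One side contributes B₁ = (μ₀I/4πd)·2 sin(π/6) = 7.71×10⁻⁷ T.
All 6 sides add in the same direction: B = 6 × 7.71×10⁻⁷ = 4.63×10⁻⁶ T.

B ≈ 4.63 μT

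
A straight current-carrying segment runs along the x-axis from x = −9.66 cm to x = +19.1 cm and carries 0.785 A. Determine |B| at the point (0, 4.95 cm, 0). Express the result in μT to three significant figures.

B ≈ 2.95 μT

For a finite straight segment, B = (μ₀I/4πd)(sinθ₁ + sinθ₂), where θ₁, θ₂ are the angles from the perpendicular to each end.
The perpendicular distance is d = 0.0495 m; the end-offsets along the wire are a = 0.0966 m and b = 0.191 m.
sinθ₁ = 0.0966/√(0.0966²+0.0495²) = 0.8900; sinθ₂ = 0.191/√(0.191²+0.0495²) = 0.9680.
B = (4π×10⁻⁷ × 0.785) / (4π × 0.0495) × (0.8900 + 0.9680) = 2.95×10⁻⁶ T.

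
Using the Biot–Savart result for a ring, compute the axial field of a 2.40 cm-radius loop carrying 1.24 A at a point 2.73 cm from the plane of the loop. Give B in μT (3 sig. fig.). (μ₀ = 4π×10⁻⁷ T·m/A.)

On the axis of a circular loop, B = μ₀IR² / [2(R²+z²)^(3/2)].
R² + z² = (0.024)² + (0.0273)² = 0.001321 m², and (R²+z²)^(3/2) = 4.80×10⁻⁵ m³.
B = (4π×10⁻⁷ × 1.24 × 0.000576) / (2 × 4.80×10⁻⁵) = 9.34×10⁻⁶ T.

B ≈ 9.34 μT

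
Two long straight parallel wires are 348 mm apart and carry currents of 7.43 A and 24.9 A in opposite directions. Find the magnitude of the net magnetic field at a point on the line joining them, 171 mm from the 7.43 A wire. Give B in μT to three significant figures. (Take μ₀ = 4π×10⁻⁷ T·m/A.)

B ≈ 36.8 μT

Each long wire gives B = μ₀I/(2πd). Distances are d₁ = 0.171 m and d₂ = 0.177 m.
B₁ = 8.69×10⁻⁶ T, B₂ = 2.81×10⁻⁵ T.
Between antiparallel currents both contributions point the same way, so they add. B = B₁ + B₂ = 8.69×10⁻⁶ + 2.81×10⁻⁵ = 3.68×10⁻⁵ T.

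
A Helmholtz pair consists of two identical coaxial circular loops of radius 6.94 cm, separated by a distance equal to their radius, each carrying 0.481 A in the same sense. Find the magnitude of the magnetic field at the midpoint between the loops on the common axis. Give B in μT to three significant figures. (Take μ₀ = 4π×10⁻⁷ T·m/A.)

B ≈ 6.23 μT

Each loop contributes B = μ₀IR²/[2(R²+z²)^(3/2)] on the axis, with z measured from that loop.
Loop 1 (z = 0.0347 m): B₁ = 3.12×10⁻⁶ T. Loop 2 (z = 0.0347 m): B₂ = 3.12×10⁻⁶ T.
The fields add: B = B₁ + B₂ = 6.23×10⁻⁶ T.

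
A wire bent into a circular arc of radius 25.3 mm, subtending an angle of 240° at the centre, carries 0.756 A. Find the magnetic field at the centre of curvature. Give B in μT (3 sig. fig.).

The Biot–Savart field of a circular arc at its centre is B = μ₀Iφ/(4πR), with φ = 4.189 rad.
B = (4π×10⁻⁷ × 0.756 × 4.189) / (4π × 0.0253) = 1.25×10⁻⁵ T.

B ≈ 12.5 μT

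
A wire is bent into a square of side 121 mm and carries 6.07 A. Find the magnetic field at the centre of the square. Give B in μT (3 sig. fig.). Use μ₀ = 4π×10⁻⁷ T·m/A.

B ≈ 56.8 μT

Each side is a finite straight segment at perpendicular distance d = a/(2 tan(π/4)) = 0.0605 m from the centre, with end-angles ±π/4.
One side contributes B₁ = (μ₀I/4πd)·2 sin(π/4) = 1.42×10⁻⁵ T.
All 4 sides add in the same direction: B = 4 × 1.42×10⁻⁵ = 5.68×10⁻⁵ T.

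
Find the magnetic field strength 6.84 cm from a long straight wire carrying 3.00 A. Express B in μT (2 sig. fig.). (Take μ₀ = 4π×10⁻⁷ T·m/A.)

For an infinitely long straight wire, B = μ₀I/(2πd).
B = (4π×10⁻⁷ × 3.00) / (2π × 0.0684) = 8.77×10⁻⁶ T.

B ≈ 8.8 μT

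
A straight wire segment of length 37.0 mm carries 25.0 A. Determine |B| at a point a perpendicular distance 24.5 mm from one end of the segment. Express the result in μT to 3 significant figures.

B ≈ 85.1 μT

For a finite straight segment, B = (μ₀I/4πd)(sinθ₁ + sinθ₂), where θ₁, θ₂ are the angles from the perpendicular to each end.
The perpendicular foot is at one end, so the two end-offsets along the wire are 0 and L = 0.037 m.
sinθ₁ = 0/√(0²+0.0245²) = 0.0000; sinθ₂ = 0.037/√(0.037²+0.0245²) = 0.8338.
B = (4π×10⁻⁷ × 25.0) / (4π × 0.0245) × (0.0000 + 0.8338) = 8.51×10⁻⁵ T.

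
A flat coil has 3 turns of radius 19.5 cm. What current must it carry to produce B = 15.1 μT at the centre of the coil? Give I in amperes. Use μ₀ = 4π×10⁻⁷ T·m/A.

For an N-turn coil, B = Nμ₀I/(2R) with R = 0.195 m, so I = 2RB/(Nμ₀) = 2 × 0.195 × 1.51×10⁻⁵ / (3 × 4π×10⁻⁷) = 1.56 A.

I ≈ 1.56 A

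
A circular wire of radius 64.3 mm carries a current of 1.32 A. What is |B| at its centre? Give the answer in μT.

At the centre of a circular loop the Biot–Savart law gives B = μ₀I/(2R).
B = (4π×10⁻⁷ × 1.32) / (2 × 0.0643) = 1.29×10⁻⁵ T.

B ≈ 12.9 μT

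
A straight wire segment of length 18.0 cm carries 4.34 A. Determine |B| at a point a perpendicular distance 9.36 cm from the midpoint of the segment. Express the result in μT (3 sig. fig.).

B ≈ 6.43 μT

For a finite straight segment, B = (μ₀I/4πd)(sinθ₁ + sinθ₂), where θ₁, θ₂ are the angles from the perpendicular to each end.
The perpendicular from the point meets the wire at its midpoint, so each end is L/2 = 0.09 m away along the wire.
sinθ₁ = 0.09/√(0.09²+0.0936²) = 0.6931; sinθ₂ = 0.09/√(0.09²+0.0936²) = 0.6931.
B = (4π×10⁻⁷ × 4.34) / (4π × 0.0936) × (0.6931 + 0.6931) = 6.43×10⁻⁶ T.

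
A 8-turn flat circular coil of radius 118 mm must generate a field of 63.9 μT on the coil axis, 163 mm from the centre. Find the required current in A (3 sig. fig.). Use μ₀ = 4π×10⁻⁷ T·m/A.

I ≈ 7.44 A

For an N-turn coil, B = Nμ₀IR²/[2(R²+z²)^(3/2)] with R = 0.118 m, z = 0.163 m, so I = 2B(R²+z²)^(3/2)/(Nμ₀R²) = 2 × 6.39×10⁻⁵ × 8.15×10⁻³ / (8 × 4π×10⁻⁷ × 0.01392) = 7.44 A.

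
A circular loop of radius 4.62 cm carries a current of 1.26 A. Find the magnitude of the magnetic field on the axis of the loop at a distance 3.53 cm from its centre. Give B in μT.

B ≈ 8.60 μT

On the axis of a circular loop, B = μ₀IR² / [2(R²+z²)^(3/2)].
R² + z² = (0.0462)² + (0.0353)² = 0.003381 m², and (R²+z²)^(3/2) = 1.97×10⁻⁴ m³.
B = (4π×10⁻⁷ × 1.26 × 0.002134) / (2 × 1.97×10⁻⁴) = 8.60×10⁻⁶ T.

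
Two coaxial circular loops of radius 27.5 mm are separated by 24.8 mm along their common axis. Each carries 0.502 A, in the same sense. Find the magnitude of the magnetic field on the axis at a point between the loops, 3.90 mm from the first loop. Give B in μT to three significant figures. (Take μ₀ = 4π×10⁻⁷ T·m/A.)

B ≈ 16.9 μT

Each loop contributes B = μ₀IR²/[2(R²+z²)^(3/2)] on the axis, with z measured from that loop.
Loop 1 (z = 0.0039 m): B₁ = 1.11×10⁻⁵ T. Loop 2 (z = 0.0209 m): B₂ = 5.79×10⁻⁶ T.
The fields add: B = B₁ + B₂ = 1.69×10⁻⁵ T.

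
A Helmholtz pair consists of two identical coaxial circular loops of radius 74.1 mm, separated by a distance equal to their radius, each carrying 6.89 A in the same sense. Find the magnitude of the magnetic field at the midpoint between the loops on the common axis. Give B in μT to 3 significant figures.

B ≈ 83.6 μT

Each loop contributes B = μ₀IR²/[2(R²+z²)^(3/2)] on the axis, with z measured from that loop.
Loop 1 (z = 0.03705 m): B₁ = 4.18×10⁻⁵ T. Loop 2 (z = 0.03705 m): B₂ = 4.18×10⁻⁵ T.
The fields add: B = B₁ + B₂ = 8.36×10⁻⁵ T.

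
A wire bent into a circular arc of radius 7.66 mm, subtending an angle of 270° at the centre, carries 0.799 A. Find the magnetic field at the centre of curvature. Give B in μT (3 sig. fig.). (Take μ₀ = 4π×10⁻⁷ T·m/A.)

The Biot–Savart field of a circular arc at its centre is B = μ₀Iφ/(4πR), with φ = 4.712 rad.
B = (4π×10⁻⁷ × 0.799 × 4.712) / (4π × 0.00766) = 4.92×10⁻⁵ T.

B ≈ 49.2 μT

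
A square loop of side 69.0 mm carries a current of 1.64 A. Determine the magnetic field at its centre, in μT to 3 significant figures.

Each side is a finite straight segment at perpendicular distance d = a/(2 tan(π/4)) = 0.0345 m from the centre, with end-angles ±π/4.
One side contributes B₁ = (μ₀I/4πd)·2 sin(π/4) = 6.72×10⁻⁶ T.
All 4 sides add in the same direction: B = 4 × 6.72×10⁻⁶ = 2.69×10⁻⁵ T.

B ≈ 26.9 μT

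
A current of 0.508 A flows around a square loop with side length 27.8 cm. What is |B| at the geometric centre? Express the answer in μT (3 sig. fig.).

Each side is a finite straight segment at perpendicular distance d = a/(2 tan(π/4)) = 0.139 m from the centre, with end-angles ±π/4.
One side contributes B₁ = (μ₀I/4πd)·2 sin(π/4) = 5.17×10⁻⁷ T.
All 4 sides add in the same direction: B = 4 × 5.17×10⁻⁷ = 2.07×10⁻⁶ T.

B ≈ 2.07 μT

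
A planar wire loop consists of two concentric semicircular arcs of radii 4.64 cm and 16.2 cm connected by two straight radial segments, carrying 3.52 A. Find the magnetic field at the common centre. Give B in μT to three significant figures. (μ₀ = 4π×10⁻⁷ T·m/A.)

B ≈ 17.0 μT

The radial connectors point toward the centre, so dl × r̂ = 0 and they contribute nothing.
Each semicircle gives μ₀I/(4R): inner arc 2.38×10⁻⁵ T, outer arc 6.83×10⁻⁶ T.
The two arcs carry current in opposite angular senses, so their fields oppose: B = |2.38×10⁻⁵ − 6.83×10⁻⁶| = 1.70×10⁻⁵ T.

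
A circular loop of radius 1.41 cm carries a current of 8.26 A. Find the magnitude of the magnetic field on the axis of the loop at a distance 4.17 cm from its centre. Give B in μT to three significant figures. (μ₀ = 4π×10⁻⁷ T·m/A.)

B ≈ 12.1 μT

On the axis of a circular loop, B = μ₀IR² / [2(R²+z²)^(3/2)].
R² + z² = (0.0141)² + (0.0417)² = 0.001938 m², and (R²+z²)^(3/2) = 8.53×10⁻⁵ m³.
B = (4π×10⁻⁷ × 8.26 × 0.0001988) / (2 × 8.53×10⁻⁵) = 1.21×10⁻⁵ T.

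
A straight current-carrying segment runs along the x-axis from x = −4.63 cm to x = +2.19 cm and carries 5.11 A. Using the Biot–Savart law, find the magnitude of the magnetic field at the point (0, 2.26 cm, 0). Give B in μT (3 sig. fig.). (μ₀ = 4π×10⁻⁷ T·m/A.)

B ≈ 36.1 μT

For a finite straight segment, B = (μ₀I/4πd)(sinθ₁ + sinθ₂), where θ₁, θ₂ are the angles from the perpendicular to each end.
The perpendicular distance is d = 0.0226 m; the end-offsets along the wire are a = 0.0463 m and b = 0.0219 m.
sinθ₁ = 0.0463/√(0.0463²+0.0226²) = 0.8987; sinθ₂ = 0.0219/√(0.0219²+0.0226²) = 0.6959.
B = (4π×10⁻⁷ × 5.11) / (4π × 0.0226) × (0.8987 + 0.6959) = 3.61×10⁻⁵ T.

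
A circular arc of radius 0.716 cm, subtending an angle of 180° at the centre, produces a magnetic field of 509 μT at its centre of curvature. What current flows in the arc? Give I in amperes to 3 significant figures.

I ≈ 11.6 A

For a circular arc, B = μ₀Iφ/(4πR) with φ in radians; here φ = 3.142 rad.
So I = 4πRB/(μ₀φ) = 4π × 0.00716 × 5.09×10⁻⁴ / (4π×10⁻⁷ × 3.142) = 11.6 A.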